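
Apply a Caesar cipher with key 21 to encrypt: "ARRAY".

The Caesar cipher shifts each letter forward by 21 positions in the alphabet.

Step 1: For each letter, shift forward by 21 positions (mod 26).
  A (position 0) -> position (0+21) mod 26 = 21 -> V
  R (position 17) -> position (17+21) mod 26 = 12 -> M
  R (position 17) -> position (17+21) mod 26 = 12 -> M
  A (position 0) -> position (0+21) mod 26 = 21 -> V
  Y (position 24) -> position (24+21) mod 26 = 19 -> T
Result: VMMVT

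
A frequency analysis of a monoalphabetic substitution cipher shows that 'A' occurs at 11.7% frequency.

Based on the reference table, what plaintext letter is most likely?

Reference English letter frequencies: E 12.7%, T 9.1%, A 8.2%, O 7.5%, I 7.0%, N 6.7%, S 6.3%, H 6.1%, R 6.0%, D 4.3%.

Step 1: The observed frequency is 11.7%.
Step 2: Compare with English frequencies:
  E: 12.7% (difference: 1.0%) <-- closest
  T: 9.1% (difference: 2.6%)
  A: 8.2% (difference: 3.5%)
  O: 7.5% (difference: 4.2%)
  I: 7.0% (difference: 4.7%)
  N: 6.7% (difference: 5.0%)
  S: 6.3% (difference: 5.4%)
  H: 6.1% (difference: 5.6%)
  R: 6.0% (difference: 5.7%)
  D: 4.3% (difference: 7.4%)
Step 3: 'A' most likely represents 'E' (frequency 12.7%).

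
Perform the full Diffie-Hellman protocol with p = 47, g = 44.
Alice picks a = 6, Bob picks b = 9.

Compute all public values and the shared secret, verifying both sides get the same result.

Step 1: A = g^a mod p = 44^6 mod 47 = 24.
Step 2: B = g^b mod p = 44^9 mod 47 = 10.
Step 3: Alice computes s = B^a mod p = 10^6 mod 47 = 28.
Step 4: Bob computes s = A^b mod p = 24^9 mod 47 = 28.
Both sides agree: shared secret = 28.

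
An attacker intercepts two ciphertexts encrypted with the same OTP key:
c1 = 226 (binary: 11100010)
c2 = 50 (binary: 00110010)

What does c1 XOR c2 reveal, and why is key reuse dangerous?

Step 1: c1 XOR c2 = (m1 XOR k) XOR (m2 XOR k).
Step 2: By XOR associativity/commutativity: = m1 XOR m2 XOR k XOR k = m1 XOR m2.
Step 3: 11100010 XOR 00110010 = 11010000 = 208.
Step 4: The key cancels out! An attacker learns m1 XOR m2 = 208, revealing the relationship between plaintexts.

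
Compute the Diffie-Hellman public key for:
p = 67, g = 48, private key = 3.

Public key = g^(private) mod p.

Step 1: A = g^a mod p = 48^3 mod 67.
  48^1 mod 67 = 48
  48^2 mod 67 = (48 * 48) mod 67 = 26
  48^3 mod 67 = (26 * 48) mod 67 = 42
Result: A = 42.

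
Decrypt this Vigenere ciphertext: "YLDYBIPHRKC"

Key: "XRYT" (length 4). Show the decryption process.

Step 1: Key 'XRYT' has length 4. Extended key: XRYTXRYTXRY
Step 2: Decrypt each position:
  Y(24) - X(23) = 1 = B
  L(11) - R(17) = 20 = U
  D(3) - Y(24) = 5 = F
  Y(24) - T(19) = 5 = F
  B(1) - X(23) = 4 = E
  I(8) - R(17) = 17 = R
  P(15) - Y(24) = 17 = R
  H(7) - T(19) = 14 = O
  R(17) - X(23) = 20 = U
  K(10) - R(17) = 19 = T
  C(2) - Y(24) = 4 = E
Plaintext: BUFFERROUTE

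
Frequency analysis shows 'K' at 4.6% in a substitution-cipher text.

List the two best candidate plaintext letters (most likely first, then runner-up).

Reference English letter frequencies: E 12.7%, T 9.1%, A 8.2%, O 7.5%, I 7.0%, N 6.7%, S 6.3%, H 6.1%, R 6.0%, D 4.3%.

Step 1: Observed frequency of 'K' is 4.6%.
Step 2: Compute distances to each reference frequency and sort:
  D (4.3%): difference = 0.3% <-- BEST
  R (6.0%): difference = 1.4% <-- RUNNER-UP
  H (6.1%): difference = 1.5%
  S (6.3%): difference = 1.7%
  N (6.7%): difference = 2.1%
Step 3: Most likely is 'D' (4.3%, diff 0.3%); second most likely is 'R' (6.0%, diff 1.4%).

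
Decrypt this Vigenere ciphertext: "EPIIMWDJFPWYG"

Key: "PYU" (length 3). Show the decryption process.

Step 1: Key 'PYU' has length 3. Extended key: PYUPYUPYUPYUP
Step 2: Decrypt each position:
  E(4) - P(15) = 15 = P
  P(15) - Y(24) = 17 = R
  I(8) - U(20) = 14 = O
  I(8) - P(15) = 19 = T
  M(12) - Y(24) = 14 = O
  W(22) - U(20) = 2 = C
  D(3) - P(15) = 14 = O
  J(9) - Y(24) = 11 = L
  F(5) - U(20) = 11 = L
  P(15) - P(15) = 0 = A
  W(22) - Y(24) = 24 = Y
  Y(24) - U(20) = 4 = E
  G(6) - P(15) = 17 = R
Plaintext: PROTOCOLLAYER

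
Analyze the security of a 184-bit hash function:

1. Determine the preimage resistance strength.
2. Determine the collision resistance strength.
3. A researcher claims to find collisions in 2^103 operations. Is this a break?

Step 1: Preimage resistance requires brute-force of 2^184 operations.
Step 2: Collision resistance (birthday bound) = 2^(184/2) = 2^92.
Step 3: The claimed attack costs 2^103 operations.
Step 4: Since 2^103 >= 2^92, the claimed attack is no faster than the generic birthday attack, so this does not break collision resistance.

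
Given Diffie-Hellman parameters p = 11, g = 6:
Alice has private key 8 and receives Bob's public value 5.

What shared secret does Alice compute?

Step 1: s = B^a mod p = 5^8 mod 11.
  5^1 mod 11 = 5
  5^2 mod 11 = (5 * 5) mod 11 = 3
  5^3 mod 11 = (3 * 5) mod 11 = 4
  5^4 mod 11 = (4 * 5) mod 11 = 9
  5^5 mod 11 = (9 * 5) mod 11 = 1
  5^6 mod 11 = (1 * 5) mod 11 = 5
  5^7 mod 11 = (5 * 5) mod 11 = 3
  5^8 mod 11 = (3 * 5) mod 11 = 4
Result: shared secret = 4.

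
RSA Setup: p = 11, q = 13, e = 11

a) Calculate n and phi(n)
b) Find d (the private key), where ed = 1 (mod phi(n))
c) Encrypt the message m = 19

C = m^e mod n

Step 1: n = 11 * 13 = 143.
Step 2: phi(n) = (11-1)(13-1) = 10 * 12 = 120.
Step 3: Find d = 11^(-1) mod 120 = 11.
  Verify: 11 * 11 = 121 = 1 (mod 120).
Step 4: C = 19^11 mod 143 = 63.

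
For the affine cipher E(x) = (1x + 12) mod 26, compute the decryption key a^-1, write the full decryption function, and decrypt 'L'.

Step 1: Find a^-1, the modular inverse of 1 mod 26.
Step 2: We need 1 * a^-1 = 1 (mod 26).
Step 3: 1 * 1 = 1 = 0 * 26 + 1, so a^-1 = 1.
Step 4: D(y) = 1(y - 12) mod 26.
Step 5: Apply to 'L' (y = 11): D(11) = 1 * (11 - 12) mod 26 = 1 * -1 mod 26 = 25 -> 'Z'.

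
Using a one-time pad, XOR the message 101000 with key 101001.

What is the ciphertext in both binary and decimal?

Step 1: Write out the XOR operation bit by bit:
  Message: 101000
  Key:     101001
  XOR:     000001
Step 2: Convert to decimal: 000001 = 1.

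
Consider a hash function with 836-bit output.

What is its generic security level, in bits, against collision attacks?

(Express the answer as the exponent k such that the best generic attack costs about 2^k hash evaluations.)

Step 1: The hash has a 836-bit output.
Step 2: Collision resistance means it should be infeasible to find any x != y with h(x) = h(y).
By the birthday bound, a generic collision search succeeds after about sqrt(2^836) = 2^(836/2) = 2^418 evaluations.
Step 3: Security level = 418 bits.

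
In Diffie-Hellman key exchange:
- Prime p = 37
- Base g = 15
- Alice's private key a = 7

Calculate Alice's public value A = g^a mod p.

Step 1: A = g^a mod p = 15^7 mod 37.
  15^1 mod 37 = 15
  15^2 mod 37 = (15 * 15) mod 37 = 3
  15^3 mod 37 = (3 * 15) mod 37 = 8
  15^4 mod 37 = (8 * 15) mod 37 = 9
  15^5 mod 37 = (9 * 15) mod 37 = 24
  15^6 mod 37 = (24 * 15) mod 37 = 27
  15^7 mod 37 = (27 * 15) mod 37 = 35
Result: A = 35.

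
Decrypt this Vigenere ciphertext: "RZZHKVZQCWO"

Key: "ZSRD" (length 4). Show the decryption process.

Step 1: Key 'ZSRD' has length 4. Extended key: ZSRDZSRDZSR
Step 2: Decrypt each position:
  R(17) - Z(25) = 18 = S
  Z(25) - S(18) = 7 = H
  Z(25) - R(17) = 8 = I
  H(7) - D(3) = 4 = E
  K(10) - Z(25) = 11 = L
  V(21) - S(18) = 3 = D
  Z(25) - R(17) = 8 = I
  Q(16) - D(3) = 13 = N
  C(2) - Z(25) = 3 = D
  W(22) - S(18) = 4 = E
  O(14) - R(17) = 23 = X
Plaintext: SHIELDINDEX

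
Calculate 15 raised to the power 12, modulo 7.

Step 1: Compute 15^12 mod 7 step by step, reducing modulo 7 at each step.
  15^1 mod 7 = 1
  15^2 mod 7 = (1 * 15) mod 7 = 1
  15^3 mod 7 = (1 * 15) mod 7 = 1
  15^4 mod 7 = (1 * 15) mod 7 = 1
  15^5 mod 7 = (1 * 15) mod 7 = 1
  15^6 mod 7 = (1 * 15) mod 7 = 1
  15^7 mod 7 = (1 * 15) mod 7 = 1
  15^8 mod 7 = (1 * 15) mod 7 = 1
  15^9 mod 7 = (1 * 15) mod 7 = 1
  15^10 mod 7 = (1 * 15) mod 7 = 1
  15^11 mod 7 = (1 * 15) mod 7 = 1
  15^12 mod 7 = (1 * 15) mod 7 = 1
Step 2: Result = 1.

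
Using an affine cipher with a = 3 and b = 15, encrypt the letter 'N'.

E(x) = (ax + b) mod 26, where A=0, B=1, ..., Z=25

Step 1: Convert 'N' to number: x = 13.
Step 2: E(13) = (3 * 13 + 15) mod 26 = 54 mod 26 = 2.
Step 3: Convert 2 back to letter: C.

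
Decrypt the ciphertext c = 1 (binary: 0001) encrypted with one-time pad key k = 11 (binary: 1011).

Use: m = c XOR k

Step 1: XOR ciphertext with key:
  Ciphertext: 0001
  Key:        1011
  XOR:        1010
Step 2: Plaintext = 1010 = 10 in decimal.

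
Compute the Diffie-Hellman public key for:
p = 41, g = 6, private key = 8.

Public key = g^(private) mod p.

Step 1: A = g^a mod p = 6^8 mod 41.
  6^1 mod 41 = 6
  6^2 mod 41 = (6 * 6) mod 41 = 36
  6^3 mod 41 = (36 * 6) mod 41 = 11
  6^4 mod 41 = (11 * 6) mod 41 = 25
  6^5 mod 41 = (25 * 6) mod 41 = 27
  6^6 mod 41 = (27 * 6) mod 41 = 39
  6^7 mod 41 = (39 * 6) mod 41 = 29
  6^8 mod 41 = (29 * 6) mod 41 = 10
Result: A = 10.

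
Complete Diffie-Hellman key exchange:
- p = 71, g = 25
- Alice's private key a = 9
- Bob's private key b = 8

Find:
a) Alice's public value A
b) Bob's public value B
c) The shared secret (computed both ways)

Step 1: A = g^a mod p = 25^9 mod 71 = 54.
Step 2: B = g^b mod p = 25^8 mod 71 = 5.
Step 3: Alice computes s = B^a mod p = 5^9 mod 71 = 57.
Step 4: Bob computes s = A^b mod p = 54^8 mod 71 = 57.
Both sides agree: shared secret = 57.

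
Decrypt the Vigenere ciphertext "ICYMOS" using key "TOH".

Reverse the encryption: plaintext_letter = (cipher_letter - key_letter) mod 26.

Step 1: Extend key: TOHTOH
Step 2: Decrypt each letter (c - k) mod 26:
  I(8) - T(19) = (8-19) mod 26 = 15 = P
  C(2) - O(14) = (2-14) mod 26 = 14 = O
  Y(24) - H(7) = (24-7) mod 26 = 17 = R
  M(12) - T(19) = (12-19) mod 26 = 19 = T
  O(14) - O(14) = (14-14) mod 26 = 0 = A
  S(18) - H(7) = (18-7) mod 26 = 11 = L
Plaintext: PORTAL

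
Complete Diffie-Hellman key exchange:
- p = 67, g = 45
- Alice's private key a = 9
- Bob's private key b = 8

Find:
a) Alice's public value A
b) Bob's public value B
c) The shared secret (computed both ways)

Step 1: A = g^a mod p = 45^9 mod 67 = 58.
Step 2: B = g^b mod p = 45^8 mod 67 = 40.
Step 3: Alice computes s = B^a mod p = 40^9 mod 67 = 25.
Step 4: Bob computes s = A^b mod p = 58^8 mod 67 = 25.
Both sides agree: shared secret = 25.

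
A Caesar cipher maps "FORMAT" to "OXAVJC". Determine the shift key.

Step 1: Compare first letters: F (position 5) -> O (position 14).
Step 2: Shift = (14 - 5) mod 26 = 9.
The shift value is 9.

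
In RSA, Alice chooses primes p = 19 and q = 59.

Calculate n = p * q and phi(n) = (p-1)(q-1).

Step 1: n = p * q = 19 * 59 = 1121.
Step 2: phi(n) = (p-1)(q-1) = 18 * 58 = 1044.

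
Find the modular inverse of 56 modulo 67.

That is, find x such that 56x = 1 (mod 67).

Step 1: We need x such that 56 * x = 1 (mod 67).
Step 2: Using the extended Euclidean algorithm or trial:
  56 * 6 = 336 = 5 * 67 + 1.
Step 3: Since 336 mod 67 = 1, the inverse is x = 6.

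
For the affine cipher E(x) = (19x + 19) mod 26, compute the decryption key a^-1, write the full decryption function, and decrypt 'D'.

Step 1: Find a^-1, the modular inverse of 19 mod 26.
Step 2: We need 19 * a^-1 = 1 (mod 26).
Step 3: 19 * 11 = 209 = 8 * 26 + 1, so a^-1 = 11.
Step 4: D(y) = 11(y - 19) mod 26.
Step 5: Apply to 'D' (y = 3): D(3) = 11 * (3 - 19) mod 26 = 11 * -16 mod 26 = 6 -> 'G'.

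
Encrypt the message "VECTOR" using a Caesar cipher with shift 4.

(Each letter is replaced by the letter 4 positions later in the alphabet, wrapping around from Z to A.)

Step 1: For each letter, shift forward by 4 positions (mod 26).
  V (position 21) -> position (21+4) mod 26 = 25 -> Z
  E (position 4) -> position (4+4) mod 26 = 8 -> I
  C (position 2) -> position (2+4) mod 26 = 6 -> G
  T (position 19) -> position (19+4) mod 26 = 23 -> X
  O (position 14) -> position (14+4) mod 26 = 18 -> S
  R (position 17) -> position (17+4) mod 26 = 21 -> V
Result: ZIGXSV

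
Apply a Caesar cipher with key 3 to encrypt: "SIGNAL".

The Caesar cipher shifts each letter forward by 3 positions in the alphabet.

Step 1: For each letter, shift forward by 3 positions (mod 26).
  S (position 18) -> position (18+3) mod 26 = 21 -> V
  I (position 8) -> position (8+3) mod 26 = 11 -> L
  G (position 6) -> position (6+3) mod 26 = 9 -> J
  N (position 13) -> position (13+3) mod 26 = 16 -> Q
  A (position 0) -> position (0+3) mod 26 = 3 -> D
  L (position 11) -> position (11+3) mod 26 = 14 -> O
Result: VLJQDO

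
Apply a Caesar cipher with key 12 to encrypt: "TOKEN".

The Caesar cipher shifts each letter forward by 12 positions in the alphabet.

Step 1: For each letter, shift forward by 12 positions (mod 26).
  T (position 19) -> position (19+12) mod 26 = 5 -> F
  O (position 14) -> position (14+12) mod 26 = 0 -> A
  K (position 10) -> position (10+12) mod 26 = 22 -> W
  E (position 4) -> position (4+12) mod 26 = 16 -> Q
  N (position 13) -> position (13+12) mod 26 = 25 -> Z
Result: FAWQZ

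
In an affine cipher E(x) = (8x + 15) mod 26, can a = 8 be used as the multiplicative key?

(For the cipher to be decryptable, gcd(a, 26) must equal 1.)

Step 1: Compute gcd(8, 26).
Step 2: gcd(8, 26) = 2.
Since gcd = 2 != 1, 8 shares a common factor with 26, so it cannot be used.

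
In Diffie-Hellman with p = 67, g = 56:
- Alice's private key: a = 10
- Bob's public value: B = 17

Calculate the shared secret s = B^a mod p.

Step 1: s = B^a mod p = 17^10 mod 67.
  17^1 mod 67 = 17
  17^2 mod 67 = (17 * 17) mod 67 = 21
  17^3 mod 67 = (21 * 17) mod 67 = 22
  17^4 mod 67 = (22 * 17) mod 67 = 39
  17^5 mod 67 = (39 * 17) mod 67 = 60
  17^6 mod 67 = (60 * 17) mod 67 = 15
  17^7 mod 67 = (15 * 17) mod 67 = 54
  17^8 mod 67 = (54 * 17) mod 67 = 47
  17^9 mod 67 = (47 * 17) mod 67 = 62
  17^10 mod 67 = (62 * 17) mod 67 = 49
Result: shared secret = 49.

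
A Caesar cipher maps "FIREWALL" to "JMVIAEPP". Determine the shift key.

Step 1: Compare first letters: F (position 5) -> J (position 9).
Step 2: Shift = (9 - 5) mod 26 = 4.
The shift value is 4.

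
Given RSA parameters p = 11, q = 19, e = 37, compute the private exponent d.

Step 1: n = 11 * 19 = 209.
Step 2: phi(n) = 10 * 18 = 180.
Step 3: Find d such that 37 * d = 1 (mod 180).
Step 4: d = 37^(-1) mod 180 = 73.
Verification: 37 * 73 = 2701 = 15 * 180 + 1.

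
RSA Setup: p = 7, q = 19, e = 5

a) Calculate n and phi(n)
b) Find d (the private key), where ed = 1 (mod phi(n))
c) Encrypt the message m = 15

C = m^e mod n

Step 1: n = 7 * 19 = 133.
Step 2: phi(n) = (7-1)(19-1) = 6 * 18 = 108.
Step 3: Find d = 5^(-1) mod 108 = 65.
  Verify: 5 * 65 = 325 = 1 (mod 108).
Step 4: C = 15^5 mod 133 = 78.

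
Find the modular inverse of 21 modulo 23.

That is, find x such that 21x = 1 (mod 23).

Step 1: We need x such that 21 * x = 1 (mod 23).
Step 2: Using the extended Euclidean algorithm or trial:
  21 * 11 = 231 = 10 * 23 + 1.
Step 3: Since 231 mod 23 = 1, the inverse is x = 11.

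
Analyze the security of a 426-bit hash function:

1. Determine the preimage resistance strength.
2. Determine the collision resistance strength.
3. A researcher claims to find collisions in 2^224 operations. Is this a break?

Step 1: Preimage resistance requires brute-force of 2^426 operations.
Step 2: Collision resistance (birthday bound) = 2^(426/2) = 2^213.
Step 3: The claimed attack costs 2^224 operations.
Step 4: Since 2^224 >= 2^213, the claimed attack is no faster than the generic birthday attack, so this does not break collision resistance.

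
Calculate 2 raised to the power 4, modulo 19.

Step 1: Compute 2^4 mod 19 step by step, reducing modulo 19 at each step.
  2^1 mod 19 = 2
  2^2 mod 19 = (2 * 2) mod 19 = 4
  2^3 mod 19 = (4 * 2) mod 19 = 8
  2^4 mod 19 = (8 * 2) mod 19 = 16
Step 2: Result = 16.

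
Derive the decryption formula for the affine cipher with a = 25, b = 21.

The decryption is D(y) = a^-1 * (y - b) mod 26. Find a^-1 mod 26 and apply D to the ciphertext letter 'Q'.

Step 1: Find a^-1, the modular inverse of 25 mod 26.
Step 2: We need 25 * a^-1 = 1 (mod 26).
Step 3: 25 * 25 = 625 = 24 * 26 + 1, so a^-1 = 25.
Step 4: D(y) = 25(y - 21) mod 26.
Step 5: Apply to 'Q' (y = 16): D(16) = 25 * (16 - 21) mod 26 = 25 * -5 mod 26 = 5 -> 'F'.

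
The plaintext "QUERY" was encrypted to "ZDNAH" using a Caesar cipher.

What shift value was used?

Step 1: Compare first letters: Q (position 16) -> Z (position 25).
Step 2: Shift = (25 - 16) mod 26 = 9.
The shift value is 9.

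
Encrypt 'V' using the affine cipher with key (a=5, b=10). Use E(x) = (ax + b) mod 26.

Step 1: Convert 'V' to number: x = 21.
Step 2: E(21) = (5 * 21 + 10) mod 26 = 115 mod 26 = 11.
Step 3: Convert 11 back to letter: L.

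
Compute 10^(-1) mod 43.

Step 1: We need x such that 10 * x = 1 (mod 43).
Step 2: Using the extended Euclidean algorithm or trial:
  10 * 13 = 130 = 3 * 43 + 1.
Step 3: Since 130 mod 43 = 1, the inverse is x = 13.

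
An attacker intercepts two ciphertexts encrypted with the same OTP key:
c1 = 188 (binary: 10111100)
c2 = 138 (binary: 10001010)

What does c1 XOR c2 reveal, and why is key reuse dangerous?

Step 1: c1 XOR c2 = (m1 XOR k) XOR (m2 XOR k).
Step 2: By XOR associativity/commutativity: = m1 XOR m2 XOR k XOR k = m1 XOR m2.
Step 3: 10111100 XOR 10001010 = 00110110 = 54.
Step 4: The key cancels out! An attacker learns m1 XOR m2 = 54, revealing the relationship between plaintexts.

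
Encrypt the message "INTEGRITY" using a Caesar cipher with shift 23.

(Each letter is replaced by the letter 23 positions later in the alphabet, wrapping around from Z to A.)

Step 1: For each letter, shift forward by 23 positions (mod 26).
  I (position 8) -> position (8+23) mod 26 = 5 -> F
  N (position 13) -> position (13+23) mod 26 = 10 -> K
  T (position 19) -> position (19+23) mod 26 = 16 -> Q
  E (position 4) -> position (4+23) mod 26 = 1 -> B
  G (position 6) -> position (6+23) mod 26 = 3 -> D
  R (position 17) -> position (17+23) mod 26 = 14 -> O
  I (position 8) -> position (8+23) mod 26 = 5 -> F
  T (position 19) -> position (19+23) mod 26 = 16 -> Q
  Y (position 24) -> position (24+23) mod 26 = 21 -> V
Result: FKQBDOFQV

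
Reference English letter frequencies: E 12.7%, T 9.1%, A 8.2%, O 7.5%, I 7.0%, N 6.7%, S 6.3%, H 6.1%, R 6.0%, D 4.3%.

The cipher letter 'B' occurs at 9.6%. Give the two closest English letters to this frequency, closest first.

Step 1: Observed frequency of 'B' is 9.6%.
Step 2: Compute distances to each reference frequency and sort:
  T (9.1%): difference = 0.5% <-- BEST
  A (8.2%): difference = 1.4% <-- RUNNER-UP
  O (7.5%): difference = 2.1%
  I (7.0%): difference = 2.6%
  N (6.7%): difference = 2.9%
Step 3: Most likely is 'T' (9.1%, diff 0.5%); second most likely is 'A' (8.2%, diff 1.4%).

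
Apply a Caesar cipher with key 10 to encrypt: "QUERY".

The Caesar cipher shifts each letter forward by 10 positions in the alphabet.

Step 1: For each letter, shift forward by 10 positions (mod 26).
  Q (position 16) -> position (16+10) mod 26 = 0 -> A
  U (position 20) -> position (20+10) mod 26 = 4 -> E
  E (position 4) -> position (4+10) mod 26 = 14 -> O
  R (position 17) -> position (17+10) mod 26 = 1 -> B
  Y (position 24) -> position (24+10) mod 26 = 8 -> I
Result: AEOBI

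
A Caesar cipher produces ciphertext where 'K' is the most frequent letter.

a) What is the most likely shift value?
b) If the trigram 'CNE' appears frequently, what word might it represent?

Step 1: In English, 'E' is the most frequent letter (12.7%).
Step 2: The most frequent ciphertext letter is 'K' (position 10).
Step 3: Shift = (10 - 4) mod 26 = 6.
Step 4: Decrypt 'CNE' by shifting back 6:
  C -> W
  N -> H
  E -> Y
Step 5: 'CNE' decrypts to 'WHY'.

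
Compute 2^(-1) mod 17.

Step 1: We need x such that 2 * x = 1 (mod 17).
Step 2: Using the extended Euclidean algorithm or trial:
  2 * 9 = 18 = 1 * 17 + 1.
Step 3: Since 18 mod 17 = 1, the inverse is x = 9.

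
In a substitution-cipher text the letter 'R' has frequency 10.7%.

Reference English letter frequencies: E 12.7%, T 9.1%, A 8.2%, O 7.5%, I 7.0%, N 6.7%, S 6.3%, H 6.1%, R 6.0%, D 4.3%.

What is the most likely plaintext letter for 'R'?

Step 1: The observed frequency is 10.7%.
Step 2: Compare with English frequencies:
  E: 12.7% (difference: 2.0%)
  T: 9.1% (difference: 1.6%) <-- closest
  A: 8.2% (difference: 2.5%)
  O: 7.5% (difference: 3.2%)
  I: 7.0% (difference: 3.7%)
  N: 6.7% (difference: 4.0%)
  S: 6.3% (difference: 4.4%)
  H: 6.1% (difference: 4.6%)
  R: 6.0% (difference: 4.7%)
  D: 4.3% (difference: 6.4%)
Step 3: 'R' most likely represents 'T' (frequency 9.1%).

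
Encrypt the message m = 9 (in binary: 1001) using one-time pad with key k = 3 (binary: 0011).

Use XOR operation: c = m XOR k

Step 1: Write out the XOR operation bit by bit:
  Message: 1001
  Key:     0011
  XOR:     1010
Step 2: Convert to decimal: 1010 = 10.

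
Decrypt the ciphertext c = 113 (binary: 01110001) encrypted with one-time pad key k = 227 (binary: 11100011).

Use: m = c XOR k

Step 1: XOR ciphertext with key:
  Ciphertext: 01110001
  Key:        11100011
  XOR:        10010010
Step 2: Plaintext = 10010010 = 146 in decimal.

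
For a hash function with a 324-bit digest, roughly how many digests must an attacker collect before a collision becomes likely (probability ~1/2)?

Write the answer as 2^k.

Step 1: The birthday paradox gives collision probability ~50% after sqrt(2^n) = 2^(n/2) hashes.
Step 2: For 324-bit output: 2^(324/2) = 2^162.
Step 3: Approximately 2^162 hash computations needed.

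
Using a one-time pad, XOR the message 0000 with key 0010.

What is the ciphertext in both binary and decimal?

Step 1: Write out the XOR operation bit by bit:
  Message: 0000
  Key:     0010
  XOR:     0010
Step 2: Convert to decimal: 0010 = 2.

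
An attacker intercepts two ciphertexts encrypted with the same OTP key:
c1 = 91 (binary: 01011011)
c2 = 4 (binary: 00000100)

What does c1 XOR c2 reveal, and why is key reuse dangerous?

Step 1: c1 XOR c2 = (m1 XOR k) XOR (m2 XOR k).
Step 2: By XOR associativity/commutativity: = m1 XOR m2 XOR k XOR k = m1 XOR m2.
Step 3: 01011011 XOR 00000100 = 01011111 = 95.
Step 4: The key cancels out! An attacker learns m1 XOR m2 = 95, revealing the relationship between plaintexts.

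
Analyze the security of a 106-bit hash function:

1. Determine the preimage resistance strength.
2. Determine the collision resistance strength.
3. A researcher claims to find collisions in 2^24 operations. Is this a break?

Step 1: Preimage resistance requires brute-force of 2^106 operations.
Step 2: Collision resistance (birthday bound) = 2^(106/2) = 2^53.
Step 3: The claimed attack costs 2^24 operations.
Step 4: Since 2^24 < 2^53, the claimed attack beats the generic birthday bound, so collision resistance is broken.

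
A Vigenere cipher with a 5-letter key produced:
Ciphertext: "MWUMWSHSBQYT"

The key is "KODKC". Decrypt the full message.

Step 1: Key 'KODKC' has length 5. Extended key: KODKCKODKCKO
Step 2: Decrypt each position:
  M(12) - K(10) = 2 = C
  W(22) - O(14) = 8 = I
  U(20) - D(3) = 17 = R
  M(12) - K(10) = 2 = C
  W(22) - C(2) = 20 = U
  S(18) - K(10) = 8 = I
  H(7) - O(14) = 19 = T
  S(18) - D(3) = 15 = P
  B(1) - K(10) = 17 = R
  Q(16) - C(2) = 14 = O
  Y(24) - K(10) = 14 = O
  T(19) - O(14) = 5 = F
Plaintext: CIRCUITPROOF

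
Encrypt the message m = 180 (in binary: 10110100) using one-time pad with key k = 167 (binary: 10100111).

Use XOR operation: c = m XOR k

Step 1: Write out the XOR operation bit by bit:
  Message: 10110100
  Key:     10100111
  XOR:     00010011
Step 2: Convert to decimal: 00010011 = 19.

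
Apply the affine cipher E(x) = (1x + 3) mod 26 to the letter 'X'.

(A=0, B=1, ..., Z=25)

Step 1: Convert 'X' to number: x = 23.
Step 2: E(23) = (1 * 23 + 3) mod 26 = 26 mod 26 = 0.
Step 3: Convert 0 back to letter: A.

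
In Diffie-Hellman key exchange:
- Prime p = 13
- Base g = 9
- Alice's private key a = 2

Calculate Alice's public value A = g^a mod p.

Step 1: A = g^a mod p = 9^2 mod 13.
  9^1 mod 13 = 9
  9^2 mod 13 = (9 * 9) mod 13 = 3
Result: A = 3.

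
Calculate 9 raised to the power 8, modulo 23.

Step 1: Compute 9^8 mod 23 step by step, reducing modulo 23 at each step.
  9^1 mod 23 = 9
  9^2 mod 23 = (9 * 9) mod 23 = 12
  9^3 mod 23 = (12 * 9) mod 23 = 16
  9^4 mod 23 = (16 * 9) mod 23 = 6
  9^5 mod 23 = (6 * 9) mod 23 = 8
  9^6 mod 23 = (8 * 9) mod 23 = 3
  9^7 mod 23 = (3 * 9) mod 23 = 4
  9^8 mod 23 = (4 * 9) mod 23 = 13
Step 2: Result = 13.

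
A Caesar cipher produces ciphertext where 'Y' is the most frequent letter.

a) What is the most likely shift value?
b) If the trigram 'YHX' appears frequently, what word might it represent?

Step 1: In English, 'E' is the most frequent letter (12.7%).
Step 2: The most frequent ciphertext letter is 'Y' (position 24).
Step 3: Shift = (24 - 4) mod 26 = 20.
Step 4: Decrypt 'YHX' by shifting back 20:
  Y -> E
  H -> N
  X -> D
Step 5: 'YHX' decrypts to 'END'.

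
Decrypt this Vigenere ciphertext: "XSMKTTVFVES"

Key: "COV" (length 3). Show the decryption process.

Step 1: Key 'COV' has length 3. Extended key: COVCOVCOVCO
Step 2: Decrypt each position:
  X(23) - C(2) = 21 = V
  S(18) - O(14) = 4 = E
  M(12) - V(21) = 17 = R
  K(10) - C(2) = 8 = I
  T(19) - O(14) = 5 = F
  T(19) - V(21) = 24 = Y
  V(21) - C(2) = 19 = T
  F(5) - O(14) = 17 = R
  V(21) - V(21) = 0 = A
  E(4) - C(2) = 2 = C
  S(18) - O(14) = 4 = E
Plaintext: VERIFYTRACE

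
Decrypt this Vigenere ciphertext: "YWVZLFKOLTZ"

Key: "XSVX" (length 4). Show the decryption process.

Step 1: Key 'XSVX' has length 4. Extended key: XSVXXSVXXSV
Step 2: Decrypt each position:
  Y(24) - X(23) = 1 = B
  W(22) - S(18) = 4 = E
  V(21) - V(21) = 0 = A
  Z(25) - X(23) = 2 = C
  L(11) - X(23) = 14 = O
  F(5) - S(18) = 13 = N
  K(10) - V(21) = 15 = P
  O(14) - X(23) = 17 = R
  L(11) - X(23) = 14 = O
  T(19) - S(18) = 1 = B
  Z(25) - V(21) = 4 = E
Plaintext: BEACONPROBE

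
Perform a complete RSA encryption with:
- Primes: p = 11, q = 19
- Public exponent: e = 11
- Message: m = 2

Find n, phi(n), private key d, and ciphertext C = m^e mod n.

Step 1: n = 11 * 19 = 209.
Step 2: phi(n) = (11-1)(19-1) = 10 * 18 = 180.
Step 3: Find d = 11^(-1) mod 180 = 131.
  Verify: 11 * 131 = 1441 = 1 (mod 180).
Step 4: C = 2^11 mod 209 = 167.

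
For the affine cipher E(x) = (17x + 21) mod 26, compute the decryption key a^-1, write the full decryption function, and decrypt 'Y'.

Step 1: Find a^-1, the modular inverse of 17 mod 26.
Step 2: We need 17 * a^-1 = 1 (mod 26).
Step 3: 17 * 23 = 391 = 15 * 26 + 1, so a^-1 = 23.
Step 4: D(y) = 23(y - 21) mod 26.
Step 5: Apply to 'Y' (y = 24): D(24) = 23 * (24 - 21) mod 26 = 23 * 3 mod 26 = 17 -> 'R'.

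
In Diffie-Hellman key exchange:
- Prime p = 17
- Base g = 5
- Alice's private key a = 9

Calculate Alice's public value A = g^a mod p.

Step 1: A = g^a mod p = 5^9 mod 17.
  5^1 mod 17 = 5
  5^2 mod 17 = (5 * 5) mod 17 = 8
  5^3 mod 17 = (8 * 5) mod 17 = 6
  5^4 mod 17 = (6 * 5) mod 17 = 13
  5^5 mod 17 = (13 * 5) mod 17 = 14
  5^6 mod 17 = (14 * 5) mod 17 = 2
  5^7 mod 17 = (2 * 5) mod 17 = 10
  5^8 mod 17 = (10 * 5) mod 17 = 16
  5^9 mod 17 = (16 * 5) mod 17 = 12
Result: A = 12.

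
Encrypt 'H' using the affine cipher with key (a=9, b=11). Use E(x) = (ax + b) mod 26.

Step 1: Convert 'H' to number: x = 7.
Step 2: E(7) = (9 * 7 + 11) mod 26 = 74 mod 26 = 22.
Step 3: Convert 22 back to letter: W.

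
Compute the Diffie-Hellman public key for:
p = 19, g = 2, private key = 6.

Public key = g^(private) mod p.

Step 1: A = g^a mod p = 2^6 mod 19.
  2^1 mod 19 = 2
  2^2 mod 19 = (2 * 2) mod 19 = 4
  2^3 mod 19 = (4 * 2) mod 19 = 8
  2^4 mod 19 = (8 * 2) mod 19 = 16
  2^5 mod 19 = (16 * 2) mod 19 = 13
  2^6 mod 19 = (13 * 2) mod 19 = 7
Result: A = 7.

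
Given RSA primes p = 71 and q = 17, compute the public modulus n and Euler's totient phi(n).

Step 1: n = p * q = 71 * 17 = 1207.
Step 2: phi(n) = (p-1)(q-1) = 70 * 16 = 1120.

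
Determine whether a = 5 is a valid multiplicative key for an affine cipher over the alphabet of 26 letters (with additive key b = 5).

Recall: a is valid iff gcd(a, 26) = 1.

Step 1: Compute gcd(5, 26).
Step 2: gcd(5, 26) = 1.
Since gcd = 1, 5 is coprime with 26, so it is a valid key.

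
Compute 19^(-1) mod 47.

Step 1: We need x such that 19 * x = 1 (mod 47).
Step 2: Using the extended Euclidean algorithm or trial:
  19 * 5 = 95 = 2 * 47 + 1.
Step 3: Since 95 mod 47 = 1, the inverse is x = 5.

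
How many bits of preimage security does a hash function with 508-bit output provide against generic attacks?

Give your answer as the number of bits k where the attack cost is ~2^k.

Step 1: The hash has a 508-bit output.
Step 2: Preimage resistance means: given a digest h(x), it should be infeasible to find any input that hashes to it.
With a 508-bit output there are 2^508 possible digests, so a generic brute-force preimage search costs about 2^508 evaluations.
Step 3: Security level = 508 bits.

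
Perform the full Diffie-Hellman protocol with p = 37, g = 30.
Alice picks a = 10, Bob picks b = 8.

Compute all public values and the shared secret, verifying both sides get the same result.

Step 1: A = g^a mod p = 30^10 mod 37 = 7.
Step 2: B = g^b mod p = 30^8 mod 37 = 16.
Step 3: Alice computes s = B^a mod p = 16^10 mod 37 = 16.
Step 4: Bob computes s = A^b mod p = 7^8 mod 37 = 16.
Both sides agree: shared secret = 16.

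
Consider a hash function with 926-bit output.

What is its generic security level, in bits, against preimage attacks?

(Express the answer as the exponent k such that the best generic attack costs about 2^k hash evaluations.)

Step 1: The hash has a 926-bit output.
Step 2: Preimage resistance means: given a digest h(x), it should be infeasible to find any input that hashes to it.
With a 926-bit output there are 2^926 possible digests, so a generic brute-force preimage search costs about 2^926 evaluations.
Step 3: Security level = 926 bits.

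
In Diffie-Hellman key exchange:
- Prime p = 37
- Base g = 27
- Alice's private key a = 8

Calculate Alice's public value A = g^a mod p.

Step 1: A = g^a mod p = 27^8 mod 37.
  27^1 mod 37 = 27
  27^2 mod 37 = (27 * 27) mod 37 = 26
  27^3 mod 37 = (26 * 27) mod 37 = 36
  27^4 mod 37 = (36 * 27) mod 37 = 10
  27^5 mod 37 = (10 * 27) mod 37 = 11
  27^6 mod 37 = (11 * 27) mod 37 = 1
  27^7 mod 37 = (1 * 27) mod 37 = 27
  27^8 mod 37 = (27 * 27) mod 37 = 26
Result: A = 26.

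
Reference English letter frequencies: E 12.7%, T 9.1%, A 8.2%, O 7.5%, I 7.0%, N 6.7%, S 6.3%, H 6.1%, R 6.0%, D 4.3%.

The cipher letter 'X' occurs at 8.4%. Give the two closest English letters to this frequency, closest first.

Step 1: Observed frequency of 'X' is 8.4%.
Step 2: Compute distances to each reference frequency and sort:
  A (8.2%): difference = 0.2% <-- BEST
  T (9.1%): difference = 0.7% <-- RUNNER-UP
  O (7.5%): difference = 0.9%
  I (7.0%): difference = 1.4%
  N (6.7%): difference = 1.7%
Step 3: Most likely is 'A' (8.2%, diff 0.2%); second most likely is 'T' (9.1%, diff 0.7%).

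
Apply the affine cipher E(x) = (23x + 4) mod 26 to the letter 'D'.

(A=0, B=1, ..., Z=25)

Step 1: Convert 'D' to number: x = 3.
Step 2: E(3) = (23 * 3 + 4) mod 26 = 73 mod 26 = 21.
Step 3: Convert 21 back to letter: V.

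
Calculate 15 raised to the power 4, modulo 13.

Step 1: Compute 15^4 mod 13 step by step, reducing modulo 13 at each step.
  15^1 mod 13 = 2
  15^2 mod 13 = (2 * 15) mod 13 = 4
  15^3 mod 13 = (4 * 15) mod 13 = 8
  15^4 mod 13 = (8 * 15) mod 13 = 3
Step 2: Result = 3.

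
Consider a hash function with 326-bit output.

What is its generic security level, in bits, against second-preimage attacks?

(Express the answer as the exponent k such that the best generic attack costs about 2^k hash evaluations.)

Step 1: The hash has a 326-bit output.
Step 2: Second-preimage resistance means: given a specific input x, it should be infeasible to find a different y with h(y) = h(x).
With a 326-bit output, a generic search for a second preimage costs about 2^326 evaluations (each trial matches the fixed target with probability 2^-326).
Step 3: Security level = 326 bits.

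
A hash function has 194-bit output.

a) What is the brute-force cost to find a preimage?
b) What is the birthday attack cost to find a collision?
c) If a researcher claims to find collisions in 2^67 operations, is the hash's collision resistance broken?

Step 1: Preimage resistance requires brute-force of 2^194 operations.
Step 2: Collision resistance (birthday bound) = 2^(194/2) = 2^97.
Step 3: The claimed attack costs 2^67 operations.
Step 4: Since 2^67 < 2^97, the claimed attack beats the generic birthday bound, so collision resistance is broken.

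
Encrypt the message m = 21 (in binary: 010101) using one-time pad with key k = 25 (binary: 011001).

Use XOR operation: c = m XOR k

Step 1: Write out the XOR operation bit by bit:
  Message: 010101
  Key:     011001
  XOR:     001100
Step 2: Convert to decimal: 001100 = 12.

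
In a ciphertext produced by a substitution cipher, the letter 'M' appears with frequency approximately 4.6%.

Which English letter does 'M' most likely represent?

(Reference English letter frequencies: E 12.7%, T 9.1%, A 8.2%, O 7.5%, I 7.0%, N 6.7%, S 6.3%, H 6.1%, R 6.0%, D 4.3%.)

Step 1: The observed frequency is 4.6%.
Step 2: Compare with English frequencies:
  E: 12.7% (difference: 8.1%)
  T: 9.1% (difference: 4.5%)
  A: 8.2% (difference: 3.6%)
  O: 7.5% (difference: 2.9%)
  I: 7.0% (difference: 2.4%)
  N: 6.7% (difference: 2.1%)
  S: 6.3% (difference: 1.7%)
  H: 6.1% (difference: 1.5%)
  R: 6.0% (difference: 1.4%)
  D: 4.3% (difference: 0.3%) <-- closest
Step 3: 'M' most likely represents 'D' (frequency 4.3%).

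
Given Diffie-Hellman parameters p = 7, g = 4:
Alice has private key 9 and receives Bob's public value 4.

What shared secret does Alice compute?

Step 1: s = B^a mod p = 4^9 mod 7.
  4^1 mod 7 = 4
  4^2 mod 7 = (4 * 4) mod 7 = 2
  4^3 mod 7 = (2 * 4) mod 7 = 1
  4^4 mod 7 = (1 * 4) mod 7 = 4
  4^5 mod 7 = (4 * 4) mod 7 = 2
  4^6 mod 7 = (2 * 4) mod 7 = 1
  4^7 mod 7 = (1 * 4) mod 7 = 4
  4^8 mod 7 = (4 * 4) mod 7 = 2
  4^9 mod 7 = (2 * 4) mod 7 = 1
Result: shared secret = 1.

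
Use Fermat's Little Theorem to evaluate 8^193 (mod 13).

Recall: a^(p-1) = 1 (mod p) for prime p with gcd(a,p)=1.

Step 1: Since 13 is prime, by Fermat's Little Theorem: 8^12 = 1 (mod 13).
Step 2: Reduce exponent: 193 mod 12 = 1.
Step 3: So 8^193 = 8^1 (mod 13).
Step 4: 8^1 mod 13 = 8.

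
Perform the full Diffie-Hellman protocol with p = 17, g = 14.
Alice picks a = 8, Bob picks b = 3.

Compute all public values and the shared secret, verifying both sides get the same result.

Step 1: A = g^a mod p = 14^8 mod 17 = 16.
Step 2: B = g^b mod p = 14^3 mod 17 = 7.
Step 3: Alice computes s = B^a mod p = 7^8 mod 17 = 16.
Step 4: Bob computes s = A^b mod p = 16^3 mod 17 = 16.
Both sides agree: shared secret = 16.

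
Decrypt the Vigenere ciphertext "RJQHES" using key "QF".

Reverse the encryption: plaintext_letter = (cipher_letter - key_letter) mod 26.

Step 1: Extend key: QFQFQF
Step 2: Decrypt each letter (c - k) mod 26:
  R(17) - Q(16) = (17-16) mod 26 = 1 = B
  J(9) - F(5) = (9-5) mod 26 = 4 = E
  Q(16) - Q(16) = (16-16) mod 26 = 0 = A
  H(7) - F(5) = (7-5) mod 26 = 2 = C
  E(4) - Q(16) = (4-16) mod 26 = 14 = O
  S(18) - F(5) = (18-5) mod 26 = 13 = N
Plaintext: BEACON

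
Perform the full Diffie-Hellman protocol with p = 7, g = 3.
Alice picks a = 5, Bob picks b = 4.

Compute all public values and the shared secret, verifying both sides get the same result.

Step 1: A = g^a mod p = 3^5 mod 7 = 5.
Step 2: B = g^b mod p = 3^4 mod 7 = 4.
Step 3: Alice computes s = B^a mod p = 4^5 mod 7 = 2.
Step 4: Bob computes s = A^b mod p = 5^4 mod 7 = 2.
Both sides agree: shared secret = 2.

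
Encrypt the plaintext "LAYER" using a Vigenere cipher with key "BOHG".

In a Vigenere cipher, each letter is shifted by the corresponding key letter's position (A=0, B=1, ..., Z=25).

Step 1: Repeat key to match plaintext length:
  Plaintext: LAYER
  Key:       BOHGB
Step 2: Encrypt each letter:
  L(11) + B(1) = (11+1) mod 26 = 12 = M
  A(0) + O(14) = (0+14) mod 26 = 14 = O
  Y(24) + H(7) = (24+7) mod 26 = 5 = F
  E(4) + G(6) = (4+6) mod 26 = 10 = K
  R(17) + B(1) = (17+1) mod 26 = 18 = S
Ciphertext: MOFKS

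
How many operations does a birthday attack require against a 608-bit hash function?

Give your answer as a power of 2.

Step 1: The birthday paradox gives collision probability ~50% after sqrt(2^n) = 2^(n/2) hashes.
Step 2: For 608-bit output: 2^(608/2) = 2^304.
Step 3: Approximately 2^304 hash computations needed.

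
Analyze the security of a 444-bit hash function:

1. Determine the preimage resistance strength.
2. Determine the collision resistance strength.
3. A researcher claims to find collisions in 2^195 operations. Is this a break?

Step 1: Preimage resistance requires brute-force of 2^444 operations.
Step 2: Collision resistance (birthday bound) = 2^(444/2) = 2^222.
Step 3: The claimed attack costs 2^195 operations.
Step 4: Since 2^195 < 2^222, the claimed attack beats the generic birthday bound, so collision resistance is broken.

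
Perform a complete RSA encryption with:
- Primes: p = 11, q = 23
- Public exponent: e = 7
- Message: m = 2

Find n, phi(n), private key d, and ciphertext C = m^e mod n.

Step 1: n = 11 * 23 = 253.
Step 2: phi(n) = (11-1)(23-1) = 10 * 22 = 220.
Step 3: Find d = 7^(-1) mod 220 = 63.
  Verify: 7 * 63 = 441 = 1 (mod 220).
Step 4: C = 2^7 mod 253 = 128.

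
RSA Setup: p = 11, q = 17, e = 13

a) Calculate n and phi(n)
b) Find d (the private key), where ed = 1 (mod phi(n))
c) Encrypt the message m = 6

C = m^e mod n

Step 1: n = 11 * 17 = 187.
Step 2: phi(n) = (11-1)(17-1) = 10 * 16 = 160.
Step 3: Find d = 13^(-1) mod 160 = 37.
  Verify: 13 * 37 = 481 = 1 (mod 160).
Step 4: C = 6^13 mod 187 = 95.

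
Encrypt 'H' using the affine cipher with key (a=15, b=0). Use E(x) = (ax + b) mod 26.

Step 1: Convert 'H' to number: x = 7.
Step 2: E(7) = (15 * 7 + 0) mod 26 = 105 mod 26 = 1.
Step 3: Convert 1 back to letter: B.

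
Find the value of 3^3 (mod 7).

Step 1: Compute 3^3 mod 7 step by step, reducing modulo 7 at each step.
  3^1 mod 7 = 3
  3^2 mod 7 = (3 * 3) mod 7 = 2
  3^3 mod 7 = (2 * 3) mod 7 = 6
Step 2: Result = 6.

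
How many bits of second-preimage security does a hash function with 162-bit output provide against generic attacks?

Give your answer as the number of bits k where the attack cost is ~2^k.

Step 1: The hash has a 162-bit output.
Step 2: Second-preimage resistance means: given a specific input x, it should be infeasible to find a different y with h(y) = h(x).
With a 162-bit output, a generic search for a second preimage costs about 2^162 evaluations (each trial matches the fixed target with probability 2^-162).
Step 3: Security level = 162 bits.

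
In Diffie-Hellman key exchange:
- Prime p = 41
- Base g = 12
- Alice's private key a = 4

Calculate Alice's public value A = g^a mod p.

Step 1: A = g^a mod p = 12^4 mod 41.
  12^1 mod 41 = 12
  12^2 mod 41 = (12 * 12) mod 41 = 21
  12^3 mod 41 = (21 * 12) mod 41 = 6
  12^4 mod 41 = (6 * 12) mod 41 = 31
Result: A = 31.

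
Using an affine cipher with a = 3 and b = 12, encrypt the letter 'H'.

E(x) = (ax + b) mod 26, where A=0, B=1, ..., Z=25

Step 1: Convert 'H' to number: x = 7.
Step 2: E(7) = (3 * 7 + 12) mod 26 = 33 mod 26 = 7.
Step 3: Convert 7 back to letter: H.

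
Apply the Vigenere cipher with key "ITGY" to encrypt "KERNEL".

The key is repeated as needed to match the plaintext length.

Step 1: Repeat key to match plaintext length:
  Plaintext: KERNEL
  Key:       ITGYIT
Step 2: Encrypt each letter:
  K(10) + I(8) = (10+8) mod 26 = 18 = S
  E(4) + T(19) = (4+19) mod 26 = 23 = X
  R(17) + G(6) = (17+6) mod 26 = 23 = X
  N(13) + Y(24) = (13+24) mod 26 = 11 = L
  E(4) + I(8) = (4+8) mod 26 = 12 = M
  L(11) + T(19) = (11+19) mod 26 = 4 = E
Ciphertext: SXXLME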